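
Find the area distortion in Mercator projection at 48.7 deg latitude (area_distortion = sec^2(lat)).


area_distortion = 1/cos^2(48.7) = 2.296

2.296


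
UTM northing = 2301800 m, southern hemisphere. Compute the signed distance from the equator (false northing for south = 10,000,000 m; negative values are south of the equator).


For southern: actual = 2301800 - 10000000 = -7698200 m

-7698200 m


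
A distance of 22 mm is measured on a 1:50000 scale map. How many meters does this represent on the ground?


ground = 22 mm * 50000 / 1000 = 1100.0 m

1100.0 m


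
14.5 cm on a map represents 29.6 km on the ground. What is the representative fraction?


ground = 29.6 km = 2960000 cm; RF denominator = ground / map = 2960000 / 14.5 ≈ 204138; RF = 1:204138

1:204138


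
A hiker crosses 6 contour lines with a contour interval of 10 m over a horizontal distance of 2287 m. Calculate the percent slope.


elevation change = 6 * 10 = 60 m
slope = 60 / 2287 * 100 = 2.6%

2.6%


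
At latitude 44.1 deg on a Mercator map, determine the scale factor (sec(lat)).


SF = 1 / cos(44.1) = 1 / 0.718126 = 1.393

1.393


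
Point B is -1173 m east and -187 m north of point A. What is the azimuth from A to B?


az = atan2(-1173, -187) = -99.1 deg
adjusted to 0-360: 260.9 degrees

260.9 degrees


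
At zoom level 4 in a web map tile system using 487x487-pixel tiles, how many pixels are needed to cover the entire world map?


tiles per axis = 2^4 = 16
total tiles = 16^2 = 256
pixels per axis = 16 * 487 = 7792
total pixels = 7792^2 = 60715264

60715264 pixels


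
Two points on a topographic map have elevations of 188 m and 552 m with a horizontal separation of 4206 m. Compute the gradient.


gradient = (552 - 188) / 4206 = 364 / 4206 = 0.0865

0.0865


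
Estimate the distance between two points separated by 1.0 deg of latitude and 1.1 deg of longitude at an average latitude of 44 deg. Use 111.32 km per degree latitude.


dlat_km = 1.0 * 111.32 = 111.32
dlon_km = 1.1 * 111.32 * cos(44) ≈ 88.085
dist = sqrt(111.32^2 + 88.085^2) ≈ 142.0 km

142.0 km


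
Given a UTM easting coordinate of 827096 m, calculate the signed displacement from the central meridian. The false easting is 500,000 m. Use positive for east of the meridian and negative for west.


displacement = 827096 - 500000 = 327096 m

327096 m


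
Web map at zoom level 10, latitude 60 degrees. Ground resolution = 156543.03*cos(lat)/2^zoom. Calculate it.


res = 156543.03 * cos(60) / 2^10 = 156543.03 * 0.5 / 1024 = 76.44 m/pixel

76.44 m/pixel


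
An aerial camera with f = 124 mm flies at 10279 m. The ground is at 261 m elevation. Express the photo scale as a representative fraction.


scale = f / (H - h) = 124 mm / 10018 m = 124 / 10018000 = 1:80790

1:80790


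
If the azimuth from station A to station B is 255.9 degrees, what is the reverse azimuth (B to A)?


back azimuth = (255.9 + 180) mod 360 = 75.9 degrees

75.9 degrees


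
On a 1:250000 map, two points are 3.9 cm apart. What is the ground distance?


ground = 3.9 cm * 250000 / 100 = 9750.0 m = 9.75 km

9.75 km


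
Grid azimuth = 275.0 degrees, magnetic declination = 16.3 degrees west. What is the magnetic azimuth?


magnetic azimuth = grid azimuth - declination (east +ve)
mag_az = 275.0 - -16.3 = 291.3 degrees

291.3 degrees


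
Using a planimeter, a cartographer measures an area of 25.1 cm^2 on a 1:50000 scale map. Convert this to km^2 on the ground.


ground_area = 25.1 * (50000/100)^2 = 6275000.0 m^2 = 6.275 km^2

6.275 km^2


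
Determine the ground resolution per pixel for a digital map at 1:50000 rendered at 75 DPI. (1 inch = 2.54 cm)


pixel_cm = 2.54 / 75 ≈ 0.033867 cm
ground = pixel_cm * 50000 / 100 = 2.54 * 50000 / (75 * 100) = 127000 / 7500 ≈ 16.93 m

16.93 m


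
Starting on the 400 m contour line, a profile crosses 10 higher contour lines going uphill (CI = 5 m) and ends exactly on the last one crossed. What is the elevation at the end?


elevation = 400 + 10 * 5 = 450 m

450 m


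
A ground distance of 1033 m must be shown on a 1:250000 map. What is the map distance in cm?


map_cm = 1033 * 100 / 250000 = 0.4132 cm ≈ 0.41 cm

0.41 cm


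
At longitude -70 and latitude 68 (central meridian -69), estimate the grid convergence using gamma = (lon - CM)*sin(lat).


gamma = (-70 - -69) * sin(68) = -1 * 0.927184 = -0.927 degrees

-0.927 degrees


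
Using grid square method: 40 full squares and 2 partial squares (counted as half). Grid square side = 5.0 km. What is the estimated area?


effective squares = 40 + 2 * 0.5 = 41.0
area = 41.0 * 25.0 = 1025.0 km^2

1025.0 km^2


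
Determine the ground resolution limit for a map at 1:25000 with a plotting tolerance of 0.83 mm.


ground = 0.83 mm * 25000 / 1000 = 20.75 m

20.75 m


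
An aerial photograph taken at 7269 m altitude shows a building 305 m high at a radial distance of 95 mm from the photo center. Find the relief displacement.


d = h * r / H = 305 * 95 / 7269 = 3.99 mm

3.99 mm


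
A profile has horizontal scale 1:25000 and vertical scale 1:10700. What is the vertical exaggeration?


VE = horizontal_scale / vertical_scale = 25000 / 10700 ≈ 2.3

2.3x


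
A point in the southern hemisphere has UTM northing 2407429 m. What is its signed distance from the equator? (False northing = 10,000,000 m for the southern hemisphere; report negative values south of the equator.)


For southern: actual = 2407429 - 10000000 = -7592571 m

-7592571 m


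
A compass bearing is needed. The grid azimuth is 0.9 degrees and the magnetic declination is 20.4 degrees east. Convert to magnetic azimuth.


magnetic azimuth = grid azimuth - declination (east +ve)
mag_az = 0.9 - 20.4 = 340.5 degrees

340.5 degrees


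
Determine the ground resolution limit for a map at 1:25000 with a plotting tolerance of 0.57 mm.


ground = 0.57 mm * 25000 / 1000 = 14.25 m

14.25 m


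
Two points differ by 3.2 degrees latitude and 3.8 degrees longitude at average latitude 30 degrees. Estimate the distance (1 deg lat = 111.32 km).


dlat_km = 3.2 * 111.32 = 356.224
dlon_km = 3.8 * 111.32 * cos(30) ≈ 366.343
dist = sqrt(356.224^2 + 366.343^2) ≈ 511.0 km

511.0 km


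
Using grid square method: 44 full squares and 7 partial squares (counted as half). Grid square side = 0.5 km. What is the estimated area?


effective squares = 44 + 7 * 0.5 = 47.5
area = 47.5 * 0.25 = 11.875 km^2

11.875 km^2


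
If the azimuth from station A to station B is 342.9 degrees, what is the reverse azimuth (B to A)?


back azimuth = (342.9 + 180) mod 360 = 162.9 degrees

162.9 degrees


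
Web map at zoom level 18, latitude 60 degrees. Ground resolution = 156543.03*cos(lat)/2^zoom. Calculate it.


res = 156543.03 * cos(60) / 2^18 = 156543.03 * 0.5 / 262144 = 0.3 m/pixel

0.3 m/pixel


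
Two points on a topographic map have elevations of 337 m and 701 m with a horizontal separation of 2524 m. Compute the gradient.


gradient = (701 - 337) / 2524 = 364 / 2524 = 0.1442

0.1442


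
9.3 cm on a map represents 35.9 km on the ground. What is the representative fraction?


ground = 35.9 km = 3590000 cm; RF denominator = ground / map = 3590000 / 9.3 ≈ 386022; RF = 1:386022

1:386022


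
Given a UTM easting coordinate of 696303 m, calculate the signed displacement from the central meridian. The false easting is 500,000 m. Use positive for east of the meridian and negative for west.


displacement = 696303 - 500000 = 196303 m

196303 m


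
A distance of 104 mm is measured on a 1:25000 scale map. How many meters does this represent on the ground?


ground = 104 mm * 25000 / 1000 = 2600.0 m

2600.0 m


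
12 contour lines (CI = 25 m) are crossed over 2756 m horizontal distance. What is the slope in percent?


elevation change = 12 * 25 = 300 m
slope = 300 / 2756 * 100 = 10.9%

10.9%


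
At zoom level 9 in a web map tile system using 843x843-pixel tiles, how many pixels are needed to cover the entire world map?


tiles per axis = 2^9 = 512
total tiles = 512^2 = 262144
pixels per axis = 512 * 843 = 431616
total pixels = 431616^2 = 186292371456

186292371456 pixels


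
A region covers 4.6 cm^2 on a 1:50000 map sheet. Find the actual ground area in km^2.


ground_area = 4.6 * (50000/100)^2 = 1150000.0 m^2 = 1.15 km^2

1.15 km^2


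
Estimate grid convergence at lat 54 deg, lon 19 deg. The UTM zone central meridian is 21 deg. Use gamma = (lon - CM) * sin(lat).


gamma = (19 - 21) * sin(54) = -2 * 0.809017 = -1.618 degrees

-1.618 degrees


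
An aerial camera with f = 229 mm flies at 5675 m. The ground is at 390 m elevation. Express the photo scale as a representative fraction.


scale = f / (H - h) = 229 mm / 5285 m = 229 / 5285000 = 1:23079

1:23079


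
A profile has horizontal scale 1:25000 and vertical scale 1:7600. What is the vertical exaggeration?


VE = horizontal_scale / vertical_scale = 25000 / 7600 ≈ 3.3

3.3x


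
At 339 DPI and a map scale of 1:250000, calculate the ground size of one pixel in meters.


pixel_cm = 2.54 / 339 ≈ 0.007493 cm
ground = pixel_cm * 250000 / 100 = 2.54 * 250000 / (339 * 100) = 635000 / 33900 ≈ 18.73 m

18.73 m


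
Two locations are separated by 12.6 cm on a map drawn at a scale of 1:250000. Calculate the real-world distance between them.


ground = 12.6 cm * 250000 / 100 = 31500.0 m = 31.5 km

31.5 km


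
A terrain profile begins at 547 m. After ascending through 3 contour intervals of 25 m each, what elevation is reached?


elevation = 547 + 3 * 25 = 622 m

622 m


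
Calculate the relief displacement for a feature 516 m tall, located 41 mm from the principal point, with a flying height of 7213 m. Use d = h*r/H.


d = h * r / H = 516 * 41 / 7213 = 2.93 mm

2.93 mm


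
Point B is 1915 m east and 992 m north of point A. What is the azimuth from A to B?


az = atan2(1915, 992) = 62.6 deg
adjusted to 0-360: 62.6 degrees

62.6 degrees


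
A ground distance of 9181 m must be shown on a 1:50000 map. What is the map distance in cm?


map_cm = 9181 * 100 / 50000 = 18.362 cm ≈ 18.36 cm

18.36 cm


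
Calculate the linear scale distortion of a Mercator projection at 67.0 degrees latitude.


SF = 1 / cos(67.0) = 1 / 0.390731 = 2.559

2.559


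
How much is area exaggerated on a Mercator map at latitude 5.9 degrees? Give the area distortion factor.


area_distortion = 1/cos^2(5.9) = 1.011

1.011


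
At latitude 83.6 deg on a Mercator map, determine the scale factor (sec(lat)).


SF = 1 / cos(83.6) = 1 / 0.111469 = 8.971

8.971


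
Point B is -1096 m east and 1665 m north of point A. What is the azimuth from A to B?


az = atan2(-1096, 1665) = -33.4 deg
adjusted to 0-360: 326.6 degrees

326.6 degrees


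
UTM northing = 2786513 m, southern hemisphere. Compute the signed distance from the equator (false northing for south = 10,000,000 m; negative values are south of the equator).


For southern: actual = 2786513 - 10000000 = -7213487 m

-7213487 m


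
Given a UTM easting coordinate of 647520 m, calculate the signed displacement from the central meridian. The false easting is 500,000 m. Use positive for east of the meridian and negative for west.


displacement = 647520 - 500000 = 147520 m

147520 m


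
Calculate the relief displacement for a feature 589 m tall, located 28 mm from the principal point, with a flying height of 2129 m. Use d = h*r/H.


d = h * r / H = 589 * 28 / 2129 = 7.75 mm

7.75 mm


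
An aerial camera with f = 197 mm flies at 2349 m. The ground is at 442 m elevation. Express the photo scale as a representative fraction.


scale = f / (H - h) = 197 mm / 1907 m = 197 / 1907000 = 1:9680

1:9680


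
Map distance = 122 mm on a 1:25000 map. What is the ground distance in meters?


ground = 122 mm * 25000 / 1000 = 3050.0 m

3050.0 m


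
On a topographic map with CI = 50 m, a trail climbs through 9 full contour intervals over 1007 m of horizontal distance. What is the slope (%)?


elevation change = 9 * 50 = 450 m
slope = 450 / 1007 * 100 = 44.7%

44.7%


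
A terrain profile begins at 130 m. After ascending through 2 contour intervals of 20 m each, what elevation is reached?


elevation = 130 + 2 * 20 = 170 m

170 m


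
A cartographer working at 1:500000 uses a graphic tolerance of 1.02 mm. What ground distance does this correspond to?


ground = 1.02 mm * 500000 / 1000 = 510.0 m

510.0 m


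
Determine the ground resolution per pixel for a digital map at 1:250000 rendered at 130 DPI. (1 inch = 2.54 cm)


pixel_cm = 2.54 / 130 ≈ 0.019538 cm
ground = pixel_cm * 250000 / 100 = 2.54 * 250000 / (130 * 100) = 635000 / 13000 ≈ 48.85 m

48.85 m


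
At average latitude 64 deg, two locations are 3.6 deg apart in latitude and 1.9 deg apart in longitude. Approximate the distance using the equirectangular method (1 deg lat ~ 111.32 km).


dlat_km = 3.6 * 111.32 = 400.752
dlon_km = 1.9 * 111.32 * cos(64) ≈ 92.719
dist = sqrt(400.752^2 + 92.719^2) ≈ 411.3 km

411.3 km


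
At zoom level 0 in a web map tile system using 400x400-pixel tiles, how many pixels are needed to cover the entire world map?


tiles per axis = 2^0 = 1
total tiles = 1^2 = 1
pixels per axis = 1 * 400 = 400
total pixels = 400^2 = 160000

160000 pixels


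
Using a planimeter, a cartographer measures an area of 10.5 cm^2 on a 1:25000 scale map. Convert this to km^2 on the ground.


ground_area = 10.5 * (25000/100)^2 = 656250.0 m^2 = 0.65625 km^2 ≈ 0.656 km^2

0.656 km^2


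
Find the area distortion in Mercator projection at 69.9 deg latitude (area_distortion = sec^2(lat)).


area_distortion = 1/cos^2(69.9) = 8.467

8.467


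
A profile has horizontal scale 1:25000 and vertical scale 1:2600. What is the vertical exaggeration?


VE = horizontal_scale / vertical_scale = 25000 / 2600 ≈ 9.6

9.6x


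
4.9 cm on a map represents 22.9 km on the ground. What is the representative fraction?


ground = 22.9 km = 2290000 cm; RF denominator = ground / map = 2290000 / 4.9 ≈ 467347; RF = 1:467347

1:467347


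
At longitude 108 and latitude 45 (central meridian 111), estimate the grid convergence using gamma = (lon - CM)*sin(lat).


gamma = (108 - 111) * sin(45) = -3 * 0.707107 = -2.121 degrees

-2.121 degrees


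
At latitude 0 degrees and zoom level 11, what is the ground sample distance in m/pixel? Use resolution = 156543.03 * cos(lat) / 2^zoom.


res = 156543.03 * cos(0) / 2^11 = 156543.03 * 1.0 / 2048 = 76.44 m/pixel

76.44 m/pixel


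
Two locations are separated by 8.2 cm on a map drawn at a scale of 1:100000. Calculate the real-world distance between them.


ground = 8.2 cm * 100000 / 100 = 8200.0 m = 8.2 km

8.2 km


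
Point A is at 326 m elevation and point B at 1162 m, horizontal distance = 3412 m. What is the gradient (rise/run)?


gradient = (1162 - 326) / 3412 = 836 / 3412 = 0.245

0.245


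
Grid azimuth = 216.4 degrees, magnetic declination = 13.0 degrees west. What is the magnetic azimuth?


magnetic azimuth = grid azimuth - declination (east +ve)
mag_az = 216.4 - -13.0 = 229.4 degrees

229.4 degrees


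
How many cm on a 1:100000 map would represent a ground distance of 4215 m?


map_cm = 4215 * 100 / 100000 = 4.215 cm ≈ 4.22 cm

4.22 cm


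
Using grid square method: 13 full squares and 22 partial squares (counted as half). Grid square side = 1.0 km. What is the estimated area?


effective squares = 13 + 22 * 0.5 = 24.0
area = 24.0 * 1.0 = 24.0 km^2

24.0 km^2


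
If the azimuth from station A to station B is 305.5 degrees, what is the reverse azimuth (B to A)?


back azimuth = (305.5 + 180) mod 360 = 125.5 degrees

125.5 degrees


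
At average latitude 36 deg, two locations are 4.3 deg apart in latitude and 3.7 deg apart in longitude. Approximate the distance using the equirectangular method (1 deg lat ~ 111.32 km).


dlat_km = 4.3 * 111.32 = 478.676
dlon_km = 3.7 * 111.32 * cos(36) ≈ 333.221
dist = sqrt(478.676^2 + 333.221^2) ≈ 583.2 km

583.2 km


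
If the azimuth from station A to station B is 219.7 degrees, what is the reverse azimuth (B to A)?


back azimuth = (219.7 + 180) mod 360 = 39.7 degrees

39.7 degrees


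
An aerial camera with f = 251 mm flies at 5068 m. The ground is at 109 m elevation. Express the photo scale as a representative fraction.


scale = f / (H - h) = 251 mm / 4959 m = 251 / 4959000 = 1:19757

1:19757


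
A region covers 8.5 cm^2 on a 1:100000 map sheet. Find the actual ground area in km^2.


ground_area = 8.5 * (100000/100)^2 = 8500000.0 m^2 = 8.5 km^2

8.5 km^2


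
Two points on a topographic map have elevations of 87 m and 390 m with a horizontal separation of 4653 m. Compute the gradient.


gradient = (390 - 87) / 4653 = 303 / 4653 = 0.0651

0.0651


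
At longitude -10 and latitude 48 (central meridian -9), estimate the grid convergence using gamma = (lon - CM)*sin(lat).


gamma = (-10 - -9) * sin(48) = -1 * 0.743145 = -0.743 degrees

-0.743 degrees


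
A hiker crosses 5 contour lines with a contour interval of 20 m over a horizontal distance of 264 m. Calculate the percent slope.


elevation change = 5 * 20 = 100 m
slope = 100 / 264 * 100 = 37.9%

37.9%


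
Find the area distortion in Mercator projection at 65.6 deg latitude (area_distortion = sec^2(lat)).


area_distortion = 1/cos^2(65.6) = 5.86

5.86


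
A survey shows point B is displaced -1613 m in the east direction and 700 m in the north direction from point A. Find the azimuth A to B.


az = atan2(-1613, 700) = -66.5 deg
adjusted to 0-360: 293.5 degrees

293.5 degrees


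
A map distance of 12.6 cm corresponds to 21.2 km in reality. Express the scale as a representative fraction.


ground = 21.2 km = 2120000 cm; RF denominator = ground / map = 2120000 / 12.6 ≈ 168254; RF = 1:168254

1:168254


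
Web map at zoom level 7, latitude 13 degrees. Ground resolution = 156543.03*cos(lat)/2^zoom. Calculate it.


res = 156543.03 * cos(13) / 2^7 = 156543.03 * 0.97437006 / 128 = 1191.65 m/pixel

1191.65 m/pixel


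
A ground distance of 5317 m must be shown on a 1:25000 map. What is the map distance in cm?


map_cm = 5317 * 100 / 25000 = 21.268 cm ≈ 21.27 cm

21.27 cm


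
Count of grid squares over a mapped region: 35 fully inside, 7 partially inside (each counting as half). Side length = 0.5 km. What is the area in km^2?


effective squares = 35 + 7 * 0.5 = 38.5
area = 38.5 * 0.25 = 9.625 km^2

9.625 km^2


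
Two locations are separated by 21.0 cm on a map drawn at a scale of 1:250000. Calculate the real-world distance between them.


ground = 21.0 cm * 250000 / 100 = 52500.0 m = 52.5 km

52.5 km


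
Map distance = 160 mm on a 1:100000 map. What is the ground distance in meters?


ground = 160 mm * 100000 / 1000 = 16000.0 m

16000.0 m


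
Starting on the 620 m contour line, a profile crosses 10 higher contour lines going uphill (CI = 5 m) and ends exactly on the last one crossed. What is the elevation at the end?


elevation = 620 + 10 * 5 = 670 m

670 m


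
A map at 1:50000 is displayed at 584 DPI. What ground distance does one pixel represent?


pixel_cm = 2.54 / 584 ≈ 0.004349 cm
ground = pixel_cm * 50000 / 100 = 2.54 * 50000 / (584 * 100) = 127000 / 58400 ≈ 2.17 m

2.17 m


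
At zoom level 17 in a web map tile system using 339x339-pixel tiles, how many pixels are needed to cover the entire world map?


tiles per axis = 2^17 = 131072
total tiles = 131072^2 = 17179869184
pixels per axis = 131072 * 339 = 44433408
total pixels = 44433408^2 = 1974327746494464

1974327746494464 pixels


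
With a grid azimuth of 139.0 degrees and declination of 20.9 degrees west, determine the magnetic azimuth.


magnetic azimuth = grid azimuth - declination (east +ve)
mag_az = 139.0 - -20.9 = 159.9 degrees

159.9 degrees


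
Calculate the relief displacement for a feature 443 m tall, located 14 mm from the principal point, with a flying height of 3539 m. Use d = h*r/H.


d = h * r / H = 443 * 14 / 3539 = 1.75 mm

1.75 mm


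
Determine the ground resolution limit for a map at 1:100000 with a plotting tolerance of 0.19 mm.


ground = 0.19 mm * 100000 / 1000 = 19.0 m

19.0 m


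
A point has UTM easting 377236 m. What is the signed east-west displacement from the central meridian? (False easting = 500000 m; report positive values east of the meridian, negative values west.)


displacement = 377236 - 500000 = -122764 m

-122764 m


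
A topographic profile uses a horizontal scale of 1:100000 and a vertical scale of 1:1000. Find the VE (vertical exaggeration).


VE = horizontal_scale / vertical_scale = 100000 / 1000 = 100.0

100.0x


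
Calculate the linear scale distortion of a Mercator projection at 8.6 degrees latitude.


SF = 1 / cos(8.6) = 1 / 0.988756 = 1.011

1.011


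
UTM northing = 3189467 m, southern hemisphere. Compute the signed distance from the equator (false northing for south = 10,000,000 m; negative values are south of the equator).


For southern: actual = 3189467 - 10000000 = -6810533 m

-6810533 m


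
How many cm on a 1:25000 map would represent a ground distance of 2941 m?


map_cm = 2941 * 100 / 25000 = 11.764 cm ≈ 11.76 cm

11.76 cm


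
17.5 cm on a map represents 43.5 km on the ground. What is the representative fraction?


ground = 43.5 km = 4350000 cm; RF denominator = ground / map = 4350000 / 17.5 ≈ 248571; RF = 1:248571

1:248571


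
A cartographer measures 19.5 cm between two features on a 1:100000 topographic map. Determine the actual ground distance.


ground = 19.5 cm * 100000 / 100 = 19500.0 m = 19.5 km

19.5 km


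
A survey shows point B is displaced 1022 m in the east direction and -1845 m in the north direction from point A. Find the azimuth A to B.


az = atan2(1022, -1845) = 151.0 deg
adjusted to 0-360: 151.0 degrees

151.0 degrees


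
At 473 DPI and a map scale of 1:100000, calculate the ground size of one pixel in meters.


pixel_cm = 2.54 / 473 ≈ 0.00537 cm
ground = pixel_cm * 100000 / 100 = 2.54 * 100000 / (473 * 100) = 254000 / 47300 ≈ 5.37 m

5.37 m


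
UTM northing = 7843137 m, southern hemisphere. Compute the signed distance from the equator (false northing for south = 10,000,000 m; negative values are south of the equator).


For southern: actual = 7843137 - 10000000 = -2156863 m

-2156863 m


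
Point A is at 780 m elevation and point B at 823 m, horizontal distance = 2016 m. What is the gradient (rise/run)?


gradient = (823 - 780) / 2016 = 43 / 2016 = 0.0213

0.0213


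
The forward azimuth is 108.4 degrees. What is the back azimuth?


back azimuth = (108.4 + 180) mod 360 = 288.4 degrees

288.4 degrees


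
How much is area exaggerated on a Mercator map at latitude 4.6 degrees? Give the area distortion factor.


area_distortion = 1/cos^2(4.6) = 1.006

1.006


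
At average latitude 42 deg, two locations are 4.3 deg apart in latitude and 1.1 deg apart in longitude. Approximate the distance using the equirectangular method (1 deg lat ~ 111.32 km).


dlat_km = 4.3 * 111.32 = 478.676
dlon_km = 1.1 * 111.32 * cos(42) ≈ 91.0
dist = sqrt(478.676^2 + 91.0^2) ≈ 487.2 km

487.2 km


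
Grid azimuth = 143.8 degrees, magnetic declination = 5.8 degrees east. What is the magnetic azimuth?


magnetic azimuth = grid azimuth - declination (east +ve)
mag_az = 143.8 - 5.8 = 138.0 degrees

138.0 degrees


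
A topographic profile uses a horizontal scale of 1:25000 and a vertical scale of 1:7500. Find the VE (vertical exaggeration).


VE = horizontal_scale / vertical_scale = 25000 / 7500 ≈ 3.3

3.3x


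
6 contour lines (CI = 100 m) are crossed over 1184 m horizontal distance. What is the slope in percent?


elevation change = 6 * 100 = 600 m
slope = 600 / 1184 * 100 = 50.7%

50.7%


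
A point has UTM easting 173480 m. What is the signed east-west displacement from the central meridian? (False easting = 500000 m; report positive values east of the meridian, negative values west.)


displacement = 173480 - 500000 = -326520 m

-326520 m


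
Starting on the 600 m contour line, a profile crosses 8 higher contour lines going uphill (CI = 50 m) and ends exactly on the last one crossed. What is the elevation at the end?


elevation = 600 + 8 * 50 = 1000 m

1000 m


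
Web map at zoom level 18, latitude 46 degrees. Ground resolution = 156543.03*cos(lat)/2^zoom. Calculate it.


res = 156543.03 * cos(46) / 2^18 = 156543.03 * 0.69465837 / 262144 = 0.41 m/pixel

0.41 m/pixel


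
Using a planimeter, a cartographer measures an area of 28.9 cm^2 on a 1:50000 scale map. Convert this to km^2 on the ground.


ground_area = 28.9 * (50000/100)^2 = 7225000.0 m^2 = 7.225 km^2

7.225 km^2


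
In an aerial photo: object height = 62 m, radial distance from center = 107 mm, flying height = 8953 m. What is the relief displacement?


d = h * r / H = 62 * 107 / 8953 = 0.74 mm

0.74 mm


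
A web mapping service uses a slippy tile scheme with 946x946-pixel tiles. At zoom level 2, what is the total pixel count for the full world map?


tiles per axis = 2^2 = 4
total tiles = 4^2 = 16
pixels per axis = 4 * 946 = 3784
total pixels = 3784^2 = 14318656

14318656 pixels


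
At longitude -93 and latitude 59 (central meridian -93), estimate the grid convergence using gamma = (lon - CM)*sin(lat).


gamma = (-93 - -93) * sin(59) = 0 * 0.857167 = 0.0 degrees

0.0 degrees


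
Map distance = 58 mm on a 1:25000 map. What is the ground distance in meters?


ground = 58 mm * 25000 / 1000 = 1450.0 m

1450.0 m


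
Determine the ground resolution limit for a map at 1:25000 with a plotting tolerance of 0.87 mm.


ground = 0.87 mm * 25000 / 1000 = 21.75 m

21.75 m


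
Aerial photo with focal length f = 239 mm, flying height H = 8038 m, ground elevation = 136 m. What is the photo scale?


scale = f / (H - h) = 239 mm / 7902 m = 239 / 7902000 = 1:33063

1:33063


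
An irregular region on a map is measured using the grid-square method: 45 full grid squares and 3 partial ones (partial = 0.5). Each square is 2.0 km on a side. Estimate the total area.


effective squares = 45 + 3 * 0.5 = 46.5
area = 46.5 * 4.0 = 186.0 km^2

186.0 km^2


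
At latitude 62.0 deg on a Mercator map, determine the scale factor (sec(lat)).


SF = 1 / cos(62.0) = 1 / 0.469472 = 2.13

2.13


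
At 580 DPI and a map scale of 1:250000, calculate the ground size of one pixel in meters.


pixel_cm = 2.54 / 580 ≈ 0.004379 cm
ground = pixel_cm * 250000 / 100 = 2.54 * 250000 / (580 * 100) = 635000 / 58000 ≈ 10.95 m

10.95 m


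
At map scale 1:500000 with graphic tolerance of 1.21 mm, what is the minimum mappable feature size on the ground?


ground = 1.21 mm * 500000 / 1000 = 605.0 m

605.0 m


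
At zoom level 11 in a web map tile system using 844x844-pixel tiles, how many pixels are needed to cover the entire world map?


tiles per axis = 2^11 = 2048
total tiles = 2048^2 = 4194304
pixels per axis = 2048 * 844 = 1728512
total pixels = 1728512^2 = 2987753734144

2987753734144 pixels


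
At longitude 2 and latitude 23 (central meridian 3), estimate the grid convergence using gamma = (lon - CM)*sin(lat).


gamma = (2 - 3) * sin(23) = -1 * 0.390731 = -0.391 degrees

-0.391 degrees


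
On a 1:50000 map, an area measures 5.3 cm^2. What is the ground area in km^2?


ground_area = 5.3 * (50000/100)^2 = 1325000.0 m^2 = 1.325 km^2

1.325 km^2


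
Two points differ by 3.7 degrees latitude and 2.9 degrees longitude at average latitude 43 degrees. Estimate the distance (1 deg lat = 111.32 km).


dlat_km = 3.7 * 111.32 = 411.884
dlon_km = 2.9 * 111.32 * cos(43) ≈ 236.101
dist = sqrt(411.884^2 + 236.101^2) ≈ 474.8 km

474.8 km


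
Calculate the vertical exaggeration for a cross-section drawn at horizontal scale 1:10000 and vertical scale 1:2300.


VE = horizontal_scale / vertical_scale = 10000 / 2300 ≈ 4.3

4.3x


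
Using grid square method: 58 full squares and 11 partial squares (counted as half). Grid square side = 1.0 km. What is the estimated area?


effective squares = 58 + 11 * 0.5 = 63.5
area = 63.5 * 1.0 = 63.5 km^2

63.5 km^2


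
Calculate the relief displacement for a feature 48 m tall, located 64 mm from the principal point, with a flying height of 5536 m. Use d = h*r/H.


d = h * r / H = 48 * 64 / 5536 = 0.55 mm

0.55 mm


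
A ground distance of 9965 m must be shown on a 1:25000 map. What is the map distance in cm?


map_cm = 9965 * 100 / 25000 = 39.86 cm

39.86 cm


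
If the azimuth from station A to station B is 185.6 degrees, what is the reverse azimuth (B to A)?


back azimuth = (185.6 + 180) mod 360 = 5.6 degrees

5.6 degrees


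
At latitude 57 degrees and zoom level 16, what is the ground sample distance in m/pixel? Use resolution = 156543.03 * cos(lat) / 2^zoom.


res = 156543.03 * cos(57) / 2^16 = 156543.03 * 0.54463904 / 65536 = 1.3 m/pixel

1.3 m/pixel


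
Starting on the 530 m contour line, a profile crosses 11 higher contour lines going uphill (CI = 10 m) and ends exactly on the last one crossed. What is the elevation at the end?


elevation = 530 + 11 * 10 = 640 m

640 m


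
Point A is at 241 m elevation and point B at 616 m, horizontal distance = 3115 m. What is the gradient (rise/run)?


gradient = (616 - 241) / 3115 = 375 / 3115 = 0.1204

0.1204


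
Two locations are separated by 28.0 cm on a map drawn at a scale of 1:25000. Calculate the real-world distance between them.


ground = 28.0 cm * 25000 / 100 = 7000.0 m = 7.0 km

7.0 km


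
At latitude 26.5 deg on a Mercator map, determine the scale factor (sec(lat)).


SF = 1 / cos(26.5) = 1 / 0.894934 = 1.117

1.117


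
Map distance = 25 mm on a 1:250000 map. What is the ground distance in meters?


ground = 25 mm * 250000 / 1000 = 6250.0 m

6250.0 m


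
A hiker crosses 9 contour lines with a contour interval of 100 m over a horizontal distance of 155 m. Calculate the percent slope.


elevation change = 9 * 100 = 900 m
slope = 900 / 155 * 100 = 580.6%

580.6%


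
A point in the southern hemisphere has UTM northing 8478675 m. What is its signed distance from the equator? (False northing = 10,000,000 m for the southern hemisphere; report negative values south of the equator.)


For southern: actual = 8478675 - 10000000 = -1521325 m

-1521325 m


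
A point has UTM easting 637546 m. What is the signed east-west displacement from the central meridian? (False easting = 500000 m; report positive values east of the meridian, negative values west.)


displacement = 637546 - 500000 = 137546 m

137546 m


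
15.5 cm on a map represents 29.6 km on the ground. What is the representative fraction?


ground = 29.6 km = 2960000 cm; RF denominator = ground / map = 2960000 / 15.5 ≈ 190968; RF = 1:190968

1:190968


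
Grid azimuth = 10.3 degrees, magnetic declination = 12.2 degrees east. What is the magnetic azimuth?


magnetic azimuth = grid azimuth - declination (east +ve)
mag_az = 10.3 - 12.2 = 358.1 degrees

358.1 degrees


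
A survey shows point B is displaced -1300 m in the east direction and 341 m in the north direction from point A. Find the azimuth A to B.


az = atan2(-1300, 341) = -75.3 deg
adjusted to 0-360: 284.7 degrees

284.7 degrees


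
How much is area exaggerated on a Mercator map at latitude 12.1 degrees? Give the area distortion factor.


area_distortion = 1/cos^2(12.1) = 1.046

1.046


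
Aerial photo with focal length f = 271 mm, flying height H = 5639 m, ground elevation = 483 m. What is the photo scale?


scale = f / (H - h) = 271 mm / 5156 m = 271 / 5156000 = 1:19026

1:19026


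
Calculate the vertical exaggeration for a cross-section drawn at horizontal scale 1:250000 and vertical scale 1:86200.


VE = horizontal_scale / vertical_scale = 250000 / 86200 ≈ 2.9

2.9x


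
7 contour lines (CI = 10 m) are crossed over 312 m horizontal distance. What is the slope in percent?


elevation change = 7 * 10 = 70 m
slope = 70 / 312 * 100 = 22.4%

22.4%


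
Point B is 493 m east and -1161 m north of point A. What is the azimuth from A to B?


az = atan2(493, -1161) = 157.0 deg
adjusted to 0-360: 157.0 degrees

157.0 degrees


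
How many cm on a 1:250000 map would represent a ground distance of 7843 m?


map_cm = 7843 * 100 / 250000 = 3.1372 cm ≈ 3.14 cm

3.14 cm


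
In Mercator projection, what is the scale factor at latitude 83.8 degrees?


SF = 1 / cos(83.8) = 1 / 0.107999 = 9.259

9.259


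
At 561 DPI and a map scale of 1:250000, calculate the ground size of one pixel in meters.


pixel_cm = 2.54 / 561 ≈ 0.004528 cm
ground = pixel_cm * 250000 / 100 = 2.54 * 250000 / (561 * 100) = 635000 / 56100 ≈ 11.32 m

11.32 m


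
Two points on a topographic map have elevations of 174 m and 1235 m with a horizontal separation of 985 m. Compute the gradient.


gradient = (1235 - 174) / 985 = 1061 / 985 = 1.0772

1.0772


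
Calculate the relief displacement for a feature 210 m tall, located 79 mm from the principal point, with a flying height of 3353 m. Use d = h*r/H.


d = h * r / H = 210 * 79 / 3353 = 4.95 mm

4.95 mm


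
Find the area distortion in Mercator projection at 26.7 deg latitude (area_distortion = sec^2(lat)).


area_distortion = 1/cos^2(26.7) = 1.253

1.253


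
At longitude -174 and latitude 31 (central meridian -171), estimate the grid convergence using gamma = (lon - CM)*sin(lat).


gamma = (-174 - -171) * sin(31) = -3 * 0.515038 = -1.545 degrees

-1.545 degrees


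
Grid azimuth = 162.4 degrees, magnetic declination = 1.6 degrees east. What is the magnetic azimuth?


magnetic azimuth = grid azimuth - declination (east +ve)
mag_az = 162.4 - 1.6 = 160.8 degrees

160.8 degrees


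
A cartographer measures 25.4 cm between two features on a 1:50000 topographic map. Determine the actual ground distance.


ground = 25.4 cm * 50000 / 100 = 12700.0 m = 12.7 km

12.7 km


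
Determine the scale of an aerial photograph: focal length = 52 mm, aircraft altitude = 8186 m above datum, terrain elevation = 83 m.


scale = f / (H - h) = 52 mm / 8103 m = 52 / 8103000 = 1:155827

1:155827


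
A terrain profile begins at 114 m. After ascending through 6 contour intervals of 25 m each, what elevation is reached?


elevation = 114 + 6 * 25 = 264 m

264 m


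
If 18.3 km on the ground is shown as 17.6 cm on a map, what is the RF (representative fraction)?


ground = 18.3 km = 1830000 cm; RF denominator = ground / map = 1830000 / 17.6 ≈ 103977; RF = 1:103977

1:103977


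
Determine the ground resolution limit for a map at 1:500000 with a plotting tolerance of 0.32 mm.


ground = 0.32 mm * 500000 / 1000 = 160.0 m

160.0 m


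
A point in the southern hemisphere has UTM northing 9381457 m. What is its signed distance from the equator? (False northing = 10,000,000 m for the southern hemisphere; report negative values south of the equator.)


For southern: actual = 9381457 - 10000000 = -618543 m

-618543 m


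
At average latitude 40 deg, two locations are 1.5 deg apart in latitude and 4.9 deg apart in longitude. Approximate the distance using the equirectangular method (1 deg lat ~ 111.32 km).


dlat_km = 1.5 * 111.32 = 166.98
dlon_km = 4.9 * 111.32 * cos(40) ≈ 417.853
dist = sqrt(166.98^2 + 417.853^2) ≈ 450.0 km

450.0 km


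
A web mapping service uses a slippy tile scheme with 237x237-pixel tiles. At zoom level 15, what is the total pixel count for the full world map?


tiles per axis = 2^15 = 32768
total tiles = 32768^2 = 1073741824
pixels per axis = 32768 * 237 = 7766016
total pixels = 7766016^2 = 60311004512256

60311004512256 pixels


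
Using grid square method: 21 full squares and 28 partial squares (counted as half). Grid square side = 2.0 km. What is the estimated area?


effective squares = 21 + 28 * 0.5 = 35.0
area = 35.0 * 4.0 = 140.0 km^2

140.0 km^2


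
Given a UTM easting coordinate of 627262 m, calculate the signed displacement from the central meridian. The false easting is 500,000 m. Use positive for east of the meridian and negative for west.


displacement = 627262 - 500000 = 127262 m

127262 m


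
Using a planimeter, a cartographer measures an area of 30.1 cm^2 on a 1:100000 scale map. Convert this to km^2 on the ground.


ground_area = 30.1 * (100000/100)^2 = 30100000.0 m^2 = 30.1 km^2

30.1 km^2


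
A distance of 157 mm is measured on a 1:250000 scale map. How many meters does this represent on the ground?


ground = 157 mm * 250000 / 1000 = 39250.0 m

39250.0 m


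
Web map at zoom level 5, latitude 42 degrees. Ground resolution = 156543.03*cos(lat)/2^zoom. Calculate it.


res = 156543.03 * cos(42) / 2^5 = 156543.03 * 0.74314483 / 32 = 3635.44 m/pixel

3635.44 m/pixel


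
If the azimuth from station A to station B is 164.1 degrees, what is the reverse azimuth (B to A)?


back azimuth = (164.1 + 180) mod 360 = 344.1 degrees

344.1 degrees


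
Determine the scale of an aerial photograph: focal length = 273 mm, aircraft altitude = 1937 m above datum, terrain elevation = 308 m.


scale = f / (H - h) = 273 mm / 1629 m = 273 / 1629000 = 1:5967

1:5967


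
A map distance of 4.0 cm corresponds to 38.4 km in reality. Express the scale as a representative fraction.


ground = 38.4 km = 3840000 cm; RF denominator = ground / map = 3840000 / 4.0 = 960000; RF = 1:960000

1:960000


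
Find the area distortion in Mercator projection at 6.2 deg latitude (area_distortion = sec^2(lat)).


area_distortion = 1/cos^2(6.2) = 1.012

1.012


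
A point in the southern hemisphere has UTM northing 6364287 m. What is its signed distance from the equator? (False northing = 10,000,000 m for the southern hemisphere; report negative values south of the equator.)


For southern: actual = 6364287 - 10000000 = -3635713 m

-3635713 m


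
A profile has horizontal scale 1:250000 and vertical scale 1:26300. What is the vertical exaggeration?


VE = horizontal_scale / vertical_scale = 250000 / 26300 ≈ 9.5

9.5x


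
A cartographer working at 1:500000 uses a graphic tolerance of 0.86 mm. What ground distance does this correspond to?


ground = 0.86 mm * 500000 / 1000 = 430.0 m

430.0 m


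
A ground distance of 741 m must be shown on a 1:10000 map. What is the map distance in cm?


map_cm = 741 * 100 / 10000 = 7.41 cm

7.41 cm


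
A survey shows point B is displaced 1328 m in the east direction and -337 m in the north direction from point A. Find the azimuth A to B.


az = atan2(1328, -337) = 104.2 deg
adjusted to 0-360: 104.2 degrees

104.2 degrees


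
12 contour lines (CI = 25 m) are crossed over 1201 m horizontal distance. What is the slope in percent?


elevation change = 12 * 25 = 300 m
slope = 300 / 1201 * 100 = 25.0%

25.0%


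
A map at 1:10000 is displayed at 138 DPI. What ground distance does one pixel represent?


pixel_cm = 2.54 / 138 ≈ 0.018406 cm
ground = pixel_cm * 10000 / 100 = 2.54 * 10000 / (138 * 100) = 25400 / 13800 ≈ 1.84 m

1.84 m


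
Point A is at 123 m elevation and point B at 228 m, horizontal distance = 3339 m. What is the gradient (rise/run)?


gradient = (228 - 123) / 3339 = 105 / 3339 = 0.0314

0.0314


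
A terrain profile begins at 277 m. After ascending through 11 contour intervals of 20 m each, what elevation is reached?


elevation = 277 + 11 * 20 = 497 m

497 m


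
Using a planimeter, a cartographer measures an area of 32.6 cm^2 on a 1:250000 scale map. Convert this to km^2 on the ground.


ground_area = 32.6 * (250000/100)^2 = 203750000.0 m^2 = 203.75 km^2

203.75 km^2
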